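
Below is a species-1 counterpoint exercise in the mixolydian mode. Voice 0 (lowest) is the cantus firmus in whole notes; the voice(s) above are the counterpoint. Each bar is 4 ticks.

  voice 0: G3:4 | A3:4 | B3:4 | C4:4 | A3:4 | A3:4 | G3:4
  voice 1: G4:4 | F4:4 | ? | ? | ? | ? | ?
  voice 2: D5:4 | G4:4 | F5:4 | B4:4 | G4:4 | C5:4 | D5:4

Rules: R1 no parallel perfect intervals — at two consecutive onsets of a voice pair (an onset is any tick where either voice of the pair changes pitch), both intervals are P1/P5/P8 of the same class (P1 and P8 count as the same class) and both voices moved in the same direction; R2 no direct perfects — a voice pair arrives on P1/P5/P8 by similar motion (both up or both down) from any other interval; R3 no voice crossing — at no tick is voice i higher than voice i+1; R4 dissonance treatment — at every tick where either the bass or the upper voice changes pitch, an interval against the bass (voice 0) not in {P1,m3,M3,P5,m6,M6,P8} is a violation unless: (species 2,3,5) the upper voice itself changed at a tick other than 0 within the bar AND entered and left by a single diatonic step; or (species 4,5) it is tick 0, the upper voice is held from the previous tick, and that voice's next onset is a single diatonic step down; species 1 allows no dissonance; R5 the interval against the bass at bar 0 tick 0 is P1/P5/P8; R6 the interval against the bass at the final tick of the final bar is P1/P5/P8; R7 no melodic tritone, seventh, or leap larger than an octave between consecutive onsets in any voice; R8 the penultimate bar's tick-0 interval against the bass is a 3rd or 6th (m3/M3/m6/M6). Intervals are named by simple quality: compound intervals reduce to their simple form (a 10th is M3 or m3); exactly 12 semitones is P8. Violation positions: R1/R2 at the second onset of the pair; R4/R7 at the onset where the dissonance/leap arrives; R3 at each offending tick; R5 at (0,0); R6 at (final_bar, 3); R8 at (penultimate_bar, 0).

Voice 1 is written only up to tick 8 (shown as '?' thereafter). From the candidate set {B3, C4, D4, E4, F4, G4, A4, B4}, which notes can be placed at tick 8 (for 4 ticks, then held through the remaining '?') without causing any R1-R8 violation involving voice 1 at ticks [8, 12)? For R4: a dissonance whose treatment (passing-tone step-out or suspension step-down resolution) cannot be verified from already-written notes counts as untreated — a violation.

B3: violates R7
C4: violates R4
D4: legal
E4: violates R4
F4: violates R4
G4: legal
A4: violates R4
B4: violates R2,R7

{D4, G4}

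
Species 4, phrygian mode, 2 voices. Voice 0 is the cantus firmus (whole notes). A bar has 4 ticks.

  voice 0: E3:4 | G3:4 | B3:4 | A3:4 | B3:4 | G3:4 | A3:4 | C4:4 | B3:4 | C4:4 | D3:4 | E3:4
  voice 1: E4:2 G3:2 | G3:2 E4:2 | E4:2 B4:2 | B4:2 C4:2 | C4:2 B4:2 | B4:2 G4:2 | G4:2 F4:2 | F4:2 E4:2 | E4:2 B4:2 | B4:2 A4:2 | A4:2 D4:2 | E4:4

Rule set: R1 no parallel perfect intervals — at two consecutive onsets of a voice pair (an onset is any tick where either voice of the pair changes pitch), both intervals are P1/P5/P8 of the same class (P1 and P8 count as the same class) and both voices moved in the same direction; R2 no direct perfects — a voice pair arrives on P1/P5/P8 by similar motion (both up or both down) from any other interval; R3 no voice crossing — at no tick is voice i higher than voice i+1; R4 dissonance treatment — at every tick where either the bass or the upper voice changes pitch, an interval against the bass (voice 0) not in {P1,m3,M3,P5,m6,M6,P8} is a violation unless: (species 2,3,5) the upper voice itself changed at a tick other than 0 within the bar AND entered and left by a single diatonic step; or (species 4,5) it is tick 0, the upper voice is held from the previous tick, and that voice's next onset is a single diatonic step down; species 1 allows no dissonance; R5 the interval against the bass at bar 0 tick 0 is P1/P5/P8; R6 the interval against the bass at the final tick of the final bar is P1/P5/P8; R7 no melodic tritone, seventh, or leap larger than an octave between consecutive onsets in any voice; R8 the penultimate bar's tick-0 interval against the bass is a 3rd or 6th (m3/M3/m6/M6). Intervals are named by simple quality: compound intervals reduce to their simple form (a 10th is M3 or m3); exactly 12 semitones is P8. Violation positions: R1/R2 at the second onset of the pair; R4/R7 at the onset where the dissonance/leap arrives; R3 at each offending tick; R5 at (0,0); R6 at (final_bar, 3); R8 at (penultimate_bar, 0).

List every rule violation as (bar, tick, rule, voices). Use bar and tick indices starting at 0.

bar 0: v0=E3 v1=E4 downbeat P8
bar 1: v0=G3 v1=G3 downbeat P1
bar 2: v0=B3 v1=E4 downbeat P4
bar 3: v0=A3 v1=B4 downbeat M2
bar 4: v0=B3 v1=C4 downbeat m2
bar 5: v0=G3 v1=B4 downbeat M3
bar 6: v0=A3 v1=G4 downbeat m7
bar 7: v0=C4 v1=F4 downbeat P4
bar 8: v0=B3 v1=E4 downbeat P4
bar 9: v0=C4 v1=B4 downbeat M7
bar 10: v0=D3 v1=A4 downbeat P5
bar 11: v0=E3 v1=E4 downbeat P8
  -> R4 @ bar 2 tick 0 v(0, 1): B3/E4 P4 untreated
  -> R4 @ bar 3 tick 0 v(0, 1): A3/B4 M2 untreated
  -> R7 @ bar 3 tick 2 v(1,): B4->C4 leap 11st
  -> R4 @ bar 4 tick 0 v(0, 1): B3/C4 m2 untreated
  -> R7 @ bar 4 tick 2 v(1,): C4->B4 leap 11st
  -> R4 @ bar 8 tick 0 v(0, 1): B3/E4 P4 untreated
  -> R7 @ bar 10 tick 0 v(0,): C4->D3 leap 10st
  -> R8 @ bar 10 tick 0 v(0, 1): penult P5 not 3rd/6th
  -> R1 @ bar 11 tick 0 v(0, 1): D3/D4 P8 -> E3/E4 P8 similar

(2, 0, R4, (0, 1))
(3, 0, R4, (0, 1))
(3, 2, R7, (1,))
(4, 0, R4, (0, 1))
(4, 2, R7, (1,))
(8, 0, R4, (0, 1))
(10, 0, R7, (0,))
(10, 0, R8, (0, 1))
(11, 0, R1, (0, 1))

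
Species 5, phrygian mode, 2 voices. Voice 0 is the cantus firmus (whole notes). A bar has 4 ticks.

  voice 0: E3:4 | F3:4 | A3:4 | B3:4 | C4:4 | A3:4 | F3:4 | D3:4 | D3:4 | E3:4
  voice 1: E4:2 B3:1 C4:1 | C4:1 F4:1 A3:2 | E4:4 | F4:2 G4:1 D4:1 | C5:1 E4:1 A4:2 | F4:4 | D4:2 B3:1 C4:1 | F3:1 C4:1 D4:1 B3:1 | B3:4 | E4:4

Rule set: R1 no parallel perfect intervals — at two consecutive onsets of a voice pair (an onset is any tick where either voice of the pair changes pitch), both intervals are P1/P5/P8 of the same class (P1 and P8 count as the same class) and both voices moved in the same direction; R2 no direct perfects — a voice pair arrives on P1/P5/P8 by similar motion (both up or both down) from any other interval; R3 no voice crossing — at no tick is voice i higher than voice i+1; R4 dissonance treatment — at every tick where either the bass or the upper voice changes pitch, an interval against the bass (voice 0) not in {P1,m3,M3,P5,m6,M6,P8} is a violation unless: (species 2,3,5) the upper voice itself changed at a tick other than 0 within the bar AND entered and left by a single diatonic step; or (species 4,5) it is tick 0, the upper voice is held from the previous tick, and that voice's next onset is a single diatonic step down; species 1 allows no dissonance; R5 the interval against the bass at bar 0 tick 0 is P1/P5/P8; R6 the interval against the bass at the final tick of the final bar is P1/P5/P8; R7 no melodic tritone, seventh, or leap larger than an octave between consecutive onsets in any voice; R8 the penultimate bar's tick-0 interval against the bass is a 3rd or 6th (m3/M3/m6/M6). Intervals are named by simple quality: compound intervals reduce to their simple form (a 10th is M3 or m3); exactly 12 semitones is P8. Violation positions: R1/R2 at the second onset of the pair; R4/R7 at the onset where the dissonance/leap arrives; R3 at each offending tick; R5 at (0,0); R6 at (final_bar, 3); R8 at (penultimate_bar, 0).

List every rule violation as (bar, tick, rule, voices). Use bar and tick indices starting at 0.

(2, 0, R2, (0, 1))
(3, 0, R4, (0, 1))
(4, 0, R2, (0, 1))
(4, 0, R7, (1,))
(6, 2, R4, (0, 1))
(7, 1, R4, (0, 1))
(9, 0, R2, (0, 1))

bar 0: v0=E3 v1=E4 downbeat P8
bar 1: v0=F3 v1=C4 downbeat P5
bar 2: v0=A3 v1=E4 downbeat P5
bar 3: v0=B3 v1=F4 downbeat TT
bar 4: v0=C4 v1=C5 downbeat P8
bar 5: v0=A3 v1=F4 downbeat m6
bar 6: v0=F3 v1=D4 downbeat M6
bar 7: v0=D3 v1=F3 downbeat m3
bar 8: v0=D3 v1=B3 downbeat M6
bar 9: v0=E3 v1=E4 downbeat P8
  -> R2 @ bar 2 tick 0 v(0, 1): F3/A3 M3 -> A3/E4 P5 similar
  -> R4 @ bar 3 tick 0 v(0, 1): B3/F4 TT untreated
  -> R2 @ bar 4 tick 0 v(0, 1): B3/D4 m3 -> C4/C5 P8 similar
  -> R7 @ bar 4 tick 0 v(1,): D4->C5 leap 10st
  -> R4 @ bar 6 tick 2 v(0, 1): F3/B3 TT untreated
  -> R4 @ bar 7 tick 1 v(0, 1): D3/C4 m7 untreated
  -> R2 @ bar 9 tick 0 v(0, 1): D3/B3 M6 -> E3/E4 P8 similar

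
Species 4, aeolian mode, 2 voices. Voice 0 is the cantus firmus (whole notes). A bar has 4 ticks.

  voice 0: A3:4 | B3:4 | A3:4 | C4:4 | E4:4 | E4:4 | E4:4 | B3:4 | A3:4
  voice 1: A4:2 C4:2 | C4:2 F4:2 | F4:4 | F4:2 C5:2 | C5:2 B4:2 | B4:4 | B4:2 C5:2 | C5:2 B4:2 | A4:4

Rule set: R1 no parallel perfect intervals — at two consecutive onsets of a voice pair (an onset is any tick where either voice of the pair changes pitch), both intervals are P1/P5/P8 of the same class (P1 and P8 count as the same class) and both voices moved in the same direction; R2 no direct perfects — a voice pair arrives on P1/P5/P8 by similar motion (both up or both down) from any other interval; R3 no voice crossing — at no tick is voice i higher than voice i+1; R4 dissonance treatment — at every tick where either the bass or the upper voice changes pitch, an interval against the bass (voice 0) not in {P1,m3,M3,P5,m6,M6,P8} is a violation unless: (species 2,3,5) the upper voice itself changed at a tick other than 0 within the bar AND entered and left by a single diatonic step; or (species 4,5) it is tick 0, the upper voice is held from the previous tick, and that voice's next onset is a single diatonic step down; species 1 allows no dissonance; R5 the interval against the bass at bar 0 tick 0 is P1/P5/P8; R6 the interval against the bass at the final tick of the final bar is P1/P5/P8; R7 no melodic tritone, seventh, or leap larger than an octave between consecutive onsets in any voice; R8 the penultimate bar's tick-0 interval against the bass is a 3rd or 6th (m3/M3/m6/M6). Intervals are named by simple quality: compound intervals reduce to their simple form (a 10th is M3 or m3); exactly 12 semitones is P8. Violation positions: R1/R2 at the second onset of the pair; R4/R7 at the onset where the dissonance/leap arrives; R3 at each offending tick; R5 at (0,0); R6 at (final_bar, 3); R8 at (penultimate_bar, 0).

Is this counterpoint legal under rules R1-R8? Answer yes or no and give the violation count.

No (5 violations)

bar 0: v0=A3 v1=A4 (P8)
bar 1: v0=B3 v1=C4 (m2)
bar 2: v0=A3 v1=F4 (m6)
bar 3: v0=C4 v1=F4 (P4)
bar 4: v0=E4 v1=C5 (m6)
bar 5: v0=E4 v1=B4 (P5)
bar 6: v0=E4 v1=B4 (P5)
bar 7: v0=B3 v1=C5 (m2)
bar 8: v0=A3 v1=A4 (P8)
  R4 @ bar1.0: B3/C4 m2 untreated
  R4 @ bar1.2: B3/F4 TT untreated
  R4 @ bar3.0: C4/F4 P4 untreated
  R8 @ bar7.0: penult m2 not 3rd/6th
  R1 @ bar8.0: B3/B4 P8 -> A3/A4 P8 similar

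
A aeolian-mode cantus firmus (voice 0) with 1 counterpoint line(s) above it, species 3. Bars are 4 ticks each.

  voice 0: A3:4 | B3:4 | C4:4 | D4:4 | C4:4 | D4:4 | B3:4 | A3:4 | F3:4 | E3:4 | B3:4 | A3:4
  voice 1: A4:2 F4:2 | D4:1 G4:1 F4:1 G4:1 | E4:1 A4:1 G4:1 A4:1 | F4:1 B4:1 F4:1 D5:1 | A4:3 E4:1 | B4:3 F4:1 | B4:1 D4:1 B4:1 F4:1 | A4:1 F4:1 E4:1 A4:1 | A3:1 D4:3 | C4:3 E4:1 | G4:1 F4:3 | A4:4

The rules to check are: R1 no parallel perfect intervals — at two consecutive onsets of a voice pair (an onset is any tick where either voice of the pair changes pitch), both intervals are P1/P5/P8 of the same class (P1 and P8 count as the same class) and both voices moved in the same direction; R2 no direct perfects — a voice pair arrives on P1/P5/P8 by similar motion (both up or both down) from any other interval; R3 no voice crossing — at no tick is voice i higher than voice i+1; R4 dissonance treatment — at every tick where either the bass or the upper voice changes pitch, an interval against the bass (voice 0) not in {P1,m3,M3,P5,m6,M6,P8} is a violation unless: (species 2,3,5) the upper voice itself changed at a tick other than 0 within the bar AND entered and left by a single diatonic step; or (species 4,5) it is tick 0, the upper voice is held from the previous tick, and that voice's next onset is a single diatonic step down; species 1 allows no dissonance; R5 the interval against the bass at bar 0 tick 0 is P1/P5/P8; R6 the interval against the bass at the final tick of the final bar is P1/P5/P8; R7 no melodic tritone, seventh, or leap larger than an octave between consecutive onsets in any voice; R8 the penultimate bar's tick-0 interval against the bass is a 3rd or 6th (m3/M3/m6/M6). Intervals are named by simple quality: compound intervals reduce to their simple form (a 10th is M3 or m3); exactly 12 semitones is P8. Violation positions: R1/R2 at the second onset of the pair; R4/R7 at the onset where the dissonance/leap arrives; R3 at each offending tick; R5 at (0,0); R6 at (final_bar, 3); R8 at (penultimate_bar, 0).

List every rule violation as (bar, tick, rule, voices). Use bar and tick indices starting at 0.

bar 0: v0=A3 v1=A4 downbeat P8
bar 1: v0=B3 v1=D4 downbeat m3
bar 2: v0=C4 v1=E4 downbeat M3
bar 3: v0=D4 v1=F4 downbeat m3
bar 4: v0=C4 v1=A4 downbeat M6
bar 5: v0=D4 v1=B4 downbeat M6
bar 6: v0=B3 v1=B4 downbeat P8
bar 7: v0=A3 v1=A4 downbeat P8
bar 8: v0=F3 v1=A3 downbeat M3
bar 9: v0=E3 v1=C4 downbeat m6
bar 10: v0=B3 v1=G4 downbeat m6
bar 11: v0=A3 v1=A4 downbeat P8
  -> R7 @ bar 3 tick 1 v(1,): F4->B4 leap 6st
  -> R7 @ bar 3 tick 2 v(1,): B4->F4 leap 6st
  -> R7 @ bar 5 tick 3 v(1,): B4->F4 leap 6st
  -> R7 @ bar 6 tick 0 v(1,): F4->B4 leap 6st
  -> R4 @ bar 6 tick 3 v(0, 1): B3/F4 TT untreated
  -> R7 @ bar 6 tick 3 v(1,): B4->F4 leap 6st
  -> R4 @ bar 10 tick 1 v(0, 1): B3/F4 TT untreated

(3, 1, R7, (1,))
(3, 2, R7, (1,))
(5, 3, R7, (1,))
(6, 0, R7, (1,))
(6, 3, R4, (0, 1))
(6, 3, R7, (1,))
(10, 1, R4, (0, 1))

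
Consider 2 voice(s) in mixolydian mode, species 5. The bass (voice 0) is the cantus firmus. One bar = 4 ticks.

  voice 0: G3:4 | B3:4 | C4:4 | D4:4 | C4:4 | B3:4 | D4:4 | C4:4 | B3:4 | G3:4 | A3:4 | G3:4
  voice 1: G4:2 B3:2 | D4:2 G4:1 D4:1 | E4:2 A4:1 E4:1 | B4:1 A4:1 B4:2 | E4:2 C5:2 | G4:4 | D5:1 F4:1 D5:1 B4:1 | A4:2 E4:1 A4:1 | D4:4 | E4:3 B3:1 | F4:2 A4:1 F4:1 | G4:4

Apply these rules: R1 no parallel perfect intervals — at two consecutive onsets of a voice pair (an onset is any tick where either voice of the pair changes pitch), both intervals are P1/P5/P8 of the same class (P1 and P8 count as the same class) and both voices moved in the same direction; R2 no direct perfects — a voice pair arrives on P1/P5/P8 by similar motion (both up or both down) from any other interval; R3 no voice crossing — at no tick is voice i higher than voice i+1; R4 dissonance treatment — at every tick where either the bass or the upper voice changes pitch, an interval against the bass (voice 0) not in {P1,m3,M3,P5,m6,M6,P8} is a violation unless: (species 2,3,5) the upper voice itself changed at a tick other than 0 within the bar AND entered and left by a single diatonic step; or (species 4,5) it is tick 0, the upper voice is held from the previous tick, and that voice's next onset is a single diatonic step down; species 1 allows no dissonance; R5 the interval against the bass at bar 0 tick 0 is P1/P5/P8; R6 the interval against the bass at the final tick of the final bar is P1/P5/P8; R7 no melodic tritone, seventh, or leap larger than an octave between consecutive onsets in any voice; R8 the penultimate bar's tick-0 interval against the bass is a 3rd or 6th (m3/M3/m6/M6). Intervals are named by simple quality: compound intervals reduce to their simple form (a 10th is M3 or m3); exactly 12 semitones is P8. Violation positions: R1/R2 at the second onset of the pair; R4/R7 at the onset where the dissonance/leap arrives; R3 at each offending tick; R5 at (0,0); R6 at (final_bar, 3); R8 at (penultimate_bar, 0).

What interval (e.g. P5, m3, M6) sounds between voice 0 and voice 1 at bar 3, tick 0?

voice 0=D4 voice 1=B4 -> M6

M6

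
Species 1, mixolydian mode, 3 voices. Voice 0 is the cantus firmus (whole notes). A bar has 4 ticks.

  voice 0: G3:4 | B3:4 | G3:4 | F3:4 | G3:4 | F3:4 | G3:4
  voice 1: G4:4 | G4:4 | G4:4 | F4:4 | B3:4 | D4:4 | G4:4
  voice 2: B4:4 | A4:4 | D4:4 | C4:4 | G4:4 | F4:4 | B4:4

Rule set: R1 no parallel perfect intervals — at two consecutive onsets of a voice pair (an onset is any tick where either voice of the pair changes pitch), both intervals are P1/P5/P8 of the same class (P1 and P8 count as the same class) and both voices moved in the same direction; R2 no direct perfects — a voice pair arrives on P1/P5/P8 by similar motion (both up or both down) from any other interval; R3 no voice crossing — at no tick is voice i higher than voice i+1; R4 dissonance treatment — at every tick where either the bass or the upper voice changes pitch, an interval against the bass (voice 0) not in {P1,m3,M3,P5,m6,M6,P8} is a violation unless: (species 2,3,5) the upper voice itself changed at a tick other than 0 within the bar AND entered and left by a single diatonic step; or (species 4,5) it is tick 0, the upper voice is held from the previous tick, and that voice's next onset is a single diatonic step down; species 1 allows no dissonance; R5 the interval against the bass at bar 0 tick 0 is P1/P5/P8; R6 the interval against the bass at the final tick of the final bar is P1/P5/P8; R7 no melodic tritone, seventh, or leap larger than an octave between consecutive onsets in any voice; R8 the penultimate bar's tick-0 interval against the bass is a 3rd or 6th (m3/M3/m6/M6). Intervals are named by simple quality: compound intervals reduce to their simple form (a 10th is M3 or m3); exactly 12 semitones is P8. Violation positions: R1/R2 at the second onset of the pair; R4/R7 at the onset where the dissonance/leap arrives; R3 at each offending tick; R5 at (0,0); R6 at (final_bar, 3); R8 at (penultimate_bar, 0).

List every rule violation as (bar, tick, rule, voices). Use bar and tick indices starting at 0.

(0, 0, R5, (0, 2))
(1, 0, R4, (0, 2))
(2, 0, R2, (0, 2))
(2, 0, R3, (1, 2))
(2, 1, R3, (1, 2))
(2, 2, R3, (1, 2))
(2, 3, R3, (1, 2))
(3, 0, R1, (0, 1))
(3, 0, R1, (0, 2))
(3, 0, R3, (1, 2))
(3, 1, R3, (1, 2))
(3, 2, R3, (1, 2))
(3, 3, R3, (1, 2))
(4, 0, R2, (0, 2))
(4, 0, R7, (1,))
(5, 0, R1, (0, 2))
(5, 0, R8, (0, 2))
(6, 0, R2, (0, 1))
(6, 0, R7, (2,))
(6, 3, R6, (0, 2))

bar 0: v0=G3 v1=G4 v2=B4 downbeat M3
bar 1: v0=B3 v1=G4 v2=A4 downbeat m7
bar 2: v0=G3 v1=G4 v2=D4 downbeat P5
bar 3: v0=F3 v1=F4 v2=C4 downbeat P5
bar 4: v0=G3 v1=B3 v2=G4 downbeat P8
bar 5: v0=F3 v1=D4 v2=F4 downbeat P8
bar 6: v0=G3 v1=G4 v2=B4 downbeat M3
  -> R5 @ bar 0 tick 0 v(0, 2): opens on M3
  -> R4 @ bar 1 tick 0 v(0, 2): B3/A4 m7 untreated
  -> R2 @ bar 2 tick 0 v(0, 2): B3/A4 m7 -> G3/D4 P5 similar
  -> R3 @ bar 2 tick 0 v(1, 2): G4 above D4
  -> R3 @ bar 2 tick 1 v(1, 2): G4 above D4
  -> R3 @ bar 2 tick 2 v(1, 2): G4 above D4
  -> R3 @ bar 2 tick 3 v(1, 2): G4 above D4
  -> R1 @ bar 3 tick 0 v(0, 1): G3/G4 P8 -> F3/F4 P8 similar
  -> R1 @ bar 3 tick 0 v(0, 2): G3/D4 P5 -> F3/C4 P5 similar
  -> R3 @ bar 3 tick 0 v(1, 2): F4 above C4
  -> R3 @ bar 3 tick 1 v(1, 2): F4 above C4
  -> R3 @ bar 3 tick 2 v(1, 2): F4 above C4
  -> R3 @ bar 3 tick 3 v(1, 2): F4 above C4
  -> R2 @ bar 4 tick 0 v(0, 2): F3/C4 P5 -> G3/G4 P8 similar
  -> R7 @ bar 4 tick 0 v(1,): F4->B3 leap 6st
  -> R1 @ bar 5 tick 0 v(0, 2): G3/G4 P8 -> F3/F4 P8 similar
  -> R8 @ bar 5 tick 0 v(0, 2): penult P8 not 3rd/6th
  -> R2 @ bar 6 tick 0 v(0, 1): F3/D4 M6 -> G3/G4 P8 similar
  -> R7 @ bar 6 tick 0 v(2,): F4->B4 leap 6st
  -> R6 @ bar 6 tick 3 v(0, 2): closes on M3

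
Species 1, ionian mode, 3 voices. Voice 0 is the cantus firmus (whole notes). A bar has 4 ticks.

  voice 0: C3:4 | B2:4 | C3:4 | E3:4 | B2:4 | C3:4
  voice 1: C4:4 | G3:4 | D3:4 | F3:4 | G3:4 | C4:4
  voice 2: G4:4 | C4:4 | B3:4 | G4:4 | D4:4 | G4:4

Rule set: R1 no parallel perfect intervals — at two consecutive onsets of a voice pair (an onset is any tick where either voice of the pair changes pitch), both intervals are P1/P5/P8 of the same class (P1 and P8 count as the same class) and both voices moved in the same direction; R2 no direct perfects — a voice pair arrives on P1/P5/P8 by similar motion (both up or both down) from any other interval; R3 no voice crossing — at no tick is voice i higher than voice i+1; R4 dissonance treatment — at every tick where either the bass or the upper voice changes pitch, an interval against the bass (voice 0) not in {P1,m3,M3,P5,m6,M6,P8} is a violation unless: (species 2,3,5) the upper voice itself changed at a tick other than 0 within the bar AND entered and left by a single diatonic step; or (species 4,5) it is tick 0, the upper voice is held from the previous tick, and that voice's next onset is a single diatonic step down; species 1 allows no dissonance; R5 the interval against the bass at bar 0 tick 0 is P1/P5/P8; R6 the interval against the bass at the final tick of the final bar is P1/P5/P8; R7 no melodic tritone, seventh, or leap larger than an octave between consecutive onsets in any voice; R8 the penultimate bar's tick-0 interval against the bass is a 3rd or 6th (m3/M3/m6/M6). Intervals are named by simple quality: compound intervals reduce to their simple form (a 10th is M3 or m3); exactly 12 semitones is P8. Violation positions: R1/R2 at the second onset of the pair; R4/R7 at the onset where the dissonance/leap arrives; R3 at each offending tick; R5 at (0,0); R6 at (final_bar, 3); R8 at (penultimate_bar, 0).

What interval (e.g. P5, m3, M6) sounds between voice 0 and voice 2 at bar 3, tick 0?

voice 0=E3 voice 2=G4 -> m3

m3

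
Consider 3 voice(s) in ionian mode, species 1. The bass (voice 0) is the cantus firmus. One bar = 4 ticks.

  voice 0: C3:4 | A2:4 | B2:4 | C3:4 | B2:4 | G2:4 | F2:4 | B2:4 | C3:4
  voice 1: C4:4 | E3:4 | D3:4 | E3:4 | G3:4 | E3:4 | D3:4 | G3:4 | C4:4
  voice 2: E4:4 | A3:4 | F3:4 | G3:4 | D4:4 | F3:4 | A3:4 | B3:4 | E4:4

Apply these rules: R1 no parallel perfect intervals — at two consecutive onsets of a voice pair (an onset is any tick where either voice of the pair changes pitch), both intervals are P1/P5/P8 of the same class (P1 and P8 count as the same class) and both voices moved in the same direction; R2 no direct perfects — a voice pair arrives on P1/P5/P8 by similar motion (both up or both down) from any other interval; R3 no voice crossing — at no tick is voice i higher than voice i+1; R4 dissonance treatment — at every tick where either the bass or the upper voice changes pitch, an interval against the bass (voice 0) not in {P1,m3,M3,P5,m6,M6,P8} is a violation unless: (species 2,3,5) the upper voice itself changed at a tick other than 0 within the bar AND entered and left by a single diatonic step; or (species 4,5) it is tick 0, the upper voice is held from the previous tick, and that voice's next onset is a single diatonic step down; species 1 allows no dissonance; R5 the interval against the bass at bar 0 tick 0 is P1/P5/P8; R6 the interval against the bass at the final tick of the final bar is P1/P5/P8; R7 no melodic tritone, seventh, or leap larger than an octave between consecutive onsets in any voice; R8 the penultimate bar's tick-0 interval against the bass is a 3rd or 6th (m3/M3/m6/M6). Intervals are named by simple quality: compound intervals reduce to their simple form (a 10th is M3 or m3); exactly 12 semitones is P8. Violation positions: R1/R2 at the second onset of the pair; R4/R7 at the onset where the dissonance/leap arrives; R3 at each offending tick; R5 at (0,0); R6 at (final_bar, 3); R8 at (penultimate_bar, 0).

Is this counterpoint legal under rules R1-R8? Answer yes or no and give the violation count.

No (12 violations)

bar 0: v0=C3 v1=C4 v2=E4 (M3)
bar 1: v0=A2 v1=E3 v2=A3 (P8)
bar 2: v0=B2 v1=D3 v2=F3 (TT)
bar 3: v0=C3 v1=E3 v2=G3 (P5)
bar 4: v0=B2 v1=G3 v2=D4 (m3)
bar 5: v0=G2 v1=E3 v2=F3 (m7)
bar 6: v0=F2 v1=D3 v2=A3 (M3)
bar 7: v0=B2 v1=G3 v2=B3 (P8)
bar 8: v0=C3 v1=C4 v2=E4 (M3)
  R5 @ bar0.0: opens on M3
  R2 @ bar1.0: C3/C4 P8 -> A2/E3 P5 similar
  R2 @ bar1.0: C3/E4 M3 -> A2/A3 P8 similar
  R4 @ bar2.0: B2/F3 TT untreated
  R2 @ bar3.0: B2/F3 TT -> C3/G3 P5 similar
  R2 @ bar4.0: E3/G3 m3 -> G3/D4 P5 similar
  R4 @ bar5.0: G2/F3 m7 untreated
  R2 @ bar7.0: F2/A3 M3 -> B2/B3 P8 similar
  R7 @ bar7.0: F2->B2 leap 6st
  R8 @ bar7.0: penult P8 not 3rd/6th
  R2 @ bar8.0: B2/G3 m6 -> C3/C4 P8 similar
  R6 @ bar8.3: closes on M3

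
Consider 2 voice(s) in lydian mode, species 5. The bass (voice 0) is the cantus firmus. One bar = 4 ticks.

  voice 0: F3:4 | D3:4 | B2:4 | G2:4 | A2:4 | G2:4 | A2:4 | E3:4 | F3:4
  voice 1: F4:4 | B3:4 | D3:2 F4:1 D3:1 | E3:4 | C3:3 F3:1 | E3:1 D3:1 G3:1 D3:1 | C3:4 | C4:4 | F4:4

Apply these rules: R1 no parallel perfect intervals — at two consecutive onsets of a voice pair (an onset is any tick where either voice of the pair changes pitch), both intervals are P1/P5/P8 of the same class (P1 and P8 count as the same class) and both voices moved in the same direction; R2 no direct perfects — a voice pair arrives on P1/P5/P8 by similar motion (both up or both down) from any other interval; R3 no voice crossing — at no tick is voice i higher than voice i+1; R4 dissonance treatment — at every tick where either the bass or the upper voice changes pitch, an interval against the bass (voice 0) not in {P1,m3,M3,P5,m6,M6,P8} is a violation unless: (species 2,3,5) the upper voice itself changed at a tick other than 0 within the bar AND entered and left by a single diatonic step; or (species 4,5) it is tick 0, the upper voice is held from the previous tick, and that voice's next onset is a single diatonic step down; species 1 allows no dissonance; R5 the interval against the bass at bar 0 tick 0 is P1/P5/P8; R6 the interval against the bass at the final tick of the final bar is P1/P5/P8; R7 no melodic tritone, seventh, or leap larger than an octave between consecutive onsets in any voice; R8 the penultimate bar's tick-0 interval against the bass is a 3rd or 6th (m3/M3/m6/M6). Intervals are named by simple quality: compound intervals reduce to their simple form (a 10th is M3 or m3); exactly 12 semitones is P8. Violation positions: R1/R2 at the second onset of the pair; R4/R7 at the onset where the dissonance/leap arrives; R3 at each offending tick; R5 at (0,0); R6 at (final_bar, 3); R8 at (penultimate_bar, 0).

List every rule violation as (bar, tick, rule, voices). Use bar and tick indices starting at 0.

(1, 0, R7, (1,))
(2, 2, R4, (0, 1))
(2, 2, R7, (1,))
(2, 3, R7, (1,))
(8, 0, R2, (0, 1))

bar 0: v0=F3 v1=F4 downbeat P8
bar 1: v0=D3 v1=B3 downbeat M6
bar 2: v0=B2 v1=D3 downbeat m3
bar 3: v0=G2 v1=E3 downbeat M6
bar 4: v0=A2 v1=C3 downbeat m3
bar 5: v0=G2 v1=E3 downbeat M6
bar 6: v0=A2 v1=C3 downbeat m3
bar 7: v0=E3 v1=C4 downbeat m6
bar 8: v0=F3 v1=F4 downbeat P8
  -> R7 @ bar 1 tick 0 v(1,): F4->B3 leap 6st
  -> R4 @ bar 2 tick 2 v(0, 1): B2/F4 TT untreated
  -> R7 @ bar 2 tick 2 v(1,): D3->F4 leap 15st
  -> R7 @ bar 2 tick 3 v(1,): F4->D3 leap 15st
  -> R2 @ bar 8 tick 0 v(0, 1): E3/C4 m6 -> F3/F4 P8 similar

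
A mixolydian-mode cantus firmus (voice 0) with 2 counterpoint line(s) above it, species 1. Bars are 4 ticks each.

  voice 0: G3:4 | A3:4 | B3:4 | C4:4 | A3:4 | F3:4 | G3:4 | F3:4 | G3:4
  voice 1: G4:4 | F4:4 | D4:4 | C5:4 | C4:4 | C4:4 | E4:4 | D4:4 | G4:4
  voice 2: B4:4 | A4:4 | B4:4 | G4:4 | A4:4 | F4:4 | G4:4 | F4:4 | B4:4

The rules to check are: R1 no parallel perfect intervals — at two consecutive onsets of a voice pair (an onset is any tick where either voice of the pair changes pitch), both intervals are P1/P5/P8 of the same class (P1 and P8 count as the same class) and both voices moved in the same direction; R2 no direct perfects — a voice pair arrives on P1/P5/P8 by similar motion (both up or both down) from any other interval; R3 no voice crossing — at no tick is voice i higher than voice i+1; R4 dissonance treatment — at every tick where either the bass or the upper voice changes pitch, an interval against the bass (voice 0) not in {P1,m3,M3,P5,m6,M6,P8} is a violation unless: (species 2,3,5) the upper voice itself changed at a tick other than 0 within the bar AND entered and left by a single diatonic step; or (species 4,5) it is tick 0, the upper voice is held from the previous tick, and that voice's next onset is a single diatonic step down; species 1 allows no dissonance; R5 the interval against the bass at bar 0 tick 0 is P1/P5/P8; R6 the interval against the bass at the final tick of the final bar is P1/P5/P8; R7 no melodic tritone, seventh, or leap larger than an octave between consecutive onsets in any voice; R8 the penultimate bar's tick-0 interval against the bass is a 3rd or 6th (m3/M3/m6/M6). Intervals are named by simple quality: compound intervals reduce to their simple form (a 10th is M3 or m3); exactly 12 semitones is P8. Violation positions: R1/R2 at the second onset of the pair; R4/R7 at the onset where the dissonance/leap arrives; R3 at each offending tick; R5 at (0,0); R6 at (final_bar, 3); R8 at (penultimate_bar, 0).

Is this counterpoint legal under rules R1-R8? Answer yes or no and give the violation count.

No (15 violations)

bar 0: v0=G3 v1=G4 v2=B4 (M3)
bar 1: v0=A3 v1=F4 v2=A4 (P8)
bar 2: v0=B3 v1=D4 v2=B4 (P8)
bar 3: v0=C4 v1=C5 v2=G4 (P5)
bar 4: v0=A3 v1=C4 v2=A4 (P8)
bar 5: v0=F3 v1=C4 v2=F4 (P8)
bar 6: v0=G3 v1=E4 v2=G4 (P8)
bar 7: v0=F3 v1=D4 v2=F4 (P8)
bar 8: v0=G3 v1=G4 v2=B4 (M3)
  R5 @ bar0.0: opens on M3
  R1 @ bar2.0: A3/A4 P8 -> B3/B4 P8 similar
  R2 @ bar3.0: B3/D4 m3 -> C4/C5 P8 similar
  R3 @ bar3.0: C5 above G4
  R7 @ bar3.0: D4->C5 leap 10st
  R3 @ bar3.1: C5 above G4
  R3 @ bar3.2: C5 above G4
  R3 @ bar3.3: C5 above G4
  R1 @ bar5.0: A3/A4 P8 -> F3/F4 P8 similar
  R1 @ bar6.0: F3/F4 P8 -> G3/G4 P8 similar
  R1 @ bar7.0: G3/G4 P8 -> F3/F4 P8 similar
  R8 @ bar7.0: penult P8 not 3rd/6th
  R2 @ bar8.0: F3/D4 M6 -> G3/G4 P8 similar
  R7 @ bar8.0: F4->B4 leap 6st
  R6 @ bar8.3: closes on M3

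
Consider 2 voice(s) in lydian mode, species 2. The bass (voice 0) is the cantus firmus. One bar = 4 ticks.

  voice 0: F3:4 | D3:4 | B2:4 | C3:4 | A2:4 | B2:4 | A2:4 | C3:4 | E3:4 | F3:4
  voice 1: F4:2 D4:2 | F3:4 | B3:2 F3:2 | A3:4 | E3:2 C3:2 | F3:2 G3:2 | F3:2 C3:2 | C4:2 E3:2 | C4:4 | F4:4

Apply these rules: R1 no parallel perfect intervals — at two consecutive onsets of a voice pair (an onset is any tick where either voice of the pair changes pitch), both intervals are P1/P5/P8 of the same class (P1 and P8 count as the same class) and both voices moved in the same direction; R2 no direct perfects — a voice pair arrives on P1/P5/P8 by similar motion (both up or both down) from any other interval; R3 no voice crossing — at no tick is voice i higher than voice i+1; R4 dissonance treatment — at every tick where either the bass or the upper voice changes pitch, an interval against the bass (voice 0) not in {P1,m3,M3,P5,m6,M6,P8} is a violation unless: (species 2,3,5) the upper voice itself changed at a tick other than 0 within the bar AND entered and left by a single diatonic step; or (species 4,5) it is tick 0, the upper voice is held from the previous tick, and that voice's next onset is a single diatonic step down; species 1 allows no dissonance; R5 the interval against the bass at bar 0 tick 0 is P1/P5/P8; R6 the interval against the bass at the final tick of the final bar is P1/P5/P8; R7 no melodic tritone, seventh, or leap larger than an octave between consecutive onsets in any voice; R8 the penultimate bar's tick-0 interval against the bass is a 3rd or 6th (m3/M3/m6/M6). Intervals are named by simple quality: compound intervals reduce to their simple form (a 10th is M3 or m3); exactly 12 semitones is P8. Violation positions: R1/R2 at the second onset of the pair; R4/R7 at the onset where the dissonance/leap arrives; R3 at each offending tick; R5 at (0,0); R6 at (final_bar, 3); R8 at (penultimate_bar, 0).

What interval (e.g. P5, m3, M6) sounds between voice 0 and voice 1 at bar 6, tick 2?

m3

voice 0=A2 voice 1=C3 -> m3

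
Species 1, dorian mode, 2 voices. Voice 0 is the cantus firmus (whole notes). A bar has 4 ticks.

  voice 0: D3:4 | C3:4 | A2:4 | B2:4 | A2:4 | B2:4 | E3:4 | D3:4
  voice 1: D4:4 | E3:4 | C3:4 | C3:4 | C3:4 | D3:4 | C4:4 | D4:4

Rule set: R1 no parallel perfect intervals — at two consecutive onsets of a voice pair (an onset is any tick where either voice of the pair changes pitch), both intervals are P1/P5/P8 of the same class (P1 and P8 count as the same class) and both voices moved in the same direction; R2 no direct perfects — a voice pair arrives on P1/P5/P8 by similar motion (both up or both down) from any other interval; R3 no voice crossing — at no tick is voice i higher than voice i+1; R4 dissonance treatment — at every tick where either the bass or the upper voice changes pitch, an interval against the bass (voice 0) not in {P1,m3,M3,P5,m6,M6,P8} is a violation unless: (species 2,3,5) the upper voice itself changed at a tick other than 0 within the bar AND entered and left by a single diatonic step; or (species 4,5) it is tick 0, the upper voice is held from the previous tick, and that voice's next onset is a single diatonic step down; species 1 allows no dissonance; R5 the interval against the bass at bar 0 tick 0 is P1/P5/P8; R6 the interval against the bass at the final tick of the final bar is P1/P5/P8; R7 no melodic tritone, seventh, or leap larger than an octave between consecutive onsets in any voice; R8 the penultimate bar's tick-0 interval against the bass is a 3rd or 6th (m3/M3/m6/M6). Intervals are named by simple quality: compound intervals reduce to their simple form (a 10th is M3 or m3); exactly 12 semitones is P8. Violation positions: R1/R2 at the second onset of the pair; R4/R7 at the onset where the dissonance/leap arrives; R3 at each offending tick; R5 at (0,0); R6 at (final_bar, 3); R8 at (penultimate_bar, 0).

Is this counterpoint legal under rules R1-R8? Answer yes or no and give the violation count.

No (3 violations)

bar 0: v0=D3 v1=D4 (P8)
bar 1: v0=C3 v1=E3 (M3)
bar 2: v0=A2 v1=C3 (m3)
bar 3: v0=B2 v1=C3 (m2)
bar 4: v0=A2 v1=C3 (m3)
bar 5: v0=B2 v1=D3 (m3)
bar 6: v0=E3 v1=C4 (m6)
bar 7: v0=D3 v1=D4 (P8)
  R7 @ bar1.0: D4->E3 leap 10st
  R4 @ bar3.0: B2/C3 m2 untreated
  R7 @ bar6.0: D3->C4 leap 10st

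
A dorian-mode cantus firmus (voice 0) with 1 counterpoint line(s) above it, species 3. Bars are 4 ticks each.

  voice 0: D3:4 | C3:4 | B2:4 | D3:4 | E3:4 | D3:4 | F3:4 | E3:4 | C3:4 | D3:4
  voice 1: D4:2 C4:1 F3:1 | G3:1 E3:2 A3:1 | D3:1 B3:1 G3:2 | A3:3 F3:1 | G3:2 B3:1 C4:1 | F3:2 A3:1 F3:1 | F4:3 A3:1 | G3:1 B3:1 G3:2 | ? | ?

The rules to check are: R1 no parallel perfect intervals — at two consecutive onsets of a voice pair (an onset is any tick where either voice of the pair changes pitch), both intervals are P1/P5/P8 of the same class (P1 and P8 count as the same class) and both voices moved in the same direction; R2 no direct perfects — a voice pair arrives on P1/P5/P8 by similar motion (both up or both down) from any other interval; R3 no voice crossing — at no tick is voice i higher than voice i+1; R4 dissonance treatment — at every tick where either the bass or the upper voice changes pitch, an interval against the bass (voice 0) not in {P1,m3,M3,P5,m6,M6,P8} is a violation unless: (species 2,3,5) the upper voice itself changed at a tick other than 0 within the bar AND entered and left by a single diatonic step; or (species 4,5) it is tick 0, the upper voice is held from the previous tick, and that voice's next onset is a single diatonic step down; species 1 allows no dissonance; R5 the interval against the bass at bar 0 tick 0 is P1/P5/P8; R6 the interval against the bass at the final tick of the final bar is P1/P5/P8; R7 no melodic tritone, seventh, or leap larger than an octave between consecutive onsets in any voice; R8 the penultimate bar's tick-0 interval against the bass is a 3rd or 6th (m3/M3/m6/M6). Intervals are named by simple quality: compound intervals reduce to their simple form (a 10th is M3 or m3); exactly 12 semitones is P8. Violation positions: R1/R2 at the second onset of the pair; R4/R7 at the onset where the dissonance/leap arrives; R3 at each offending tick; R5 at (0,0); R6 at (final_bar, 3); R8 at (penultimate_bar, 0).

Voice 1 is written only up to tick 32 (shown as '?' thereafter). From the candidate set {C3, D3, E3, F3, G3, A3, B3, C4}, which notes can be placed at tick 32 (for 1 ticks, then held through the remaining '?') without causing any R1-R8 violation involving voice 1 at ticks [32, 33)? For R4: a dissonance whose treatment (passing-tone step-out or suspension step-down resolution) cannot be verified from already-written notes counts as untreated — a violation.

{A3, E3}

C3: violates R2,R8
D3: violates R4,R8
E3: legal
F3: violates R4,R8
G3: violates R8
A3: legal
B3: violates R4,R8
C4: violates R8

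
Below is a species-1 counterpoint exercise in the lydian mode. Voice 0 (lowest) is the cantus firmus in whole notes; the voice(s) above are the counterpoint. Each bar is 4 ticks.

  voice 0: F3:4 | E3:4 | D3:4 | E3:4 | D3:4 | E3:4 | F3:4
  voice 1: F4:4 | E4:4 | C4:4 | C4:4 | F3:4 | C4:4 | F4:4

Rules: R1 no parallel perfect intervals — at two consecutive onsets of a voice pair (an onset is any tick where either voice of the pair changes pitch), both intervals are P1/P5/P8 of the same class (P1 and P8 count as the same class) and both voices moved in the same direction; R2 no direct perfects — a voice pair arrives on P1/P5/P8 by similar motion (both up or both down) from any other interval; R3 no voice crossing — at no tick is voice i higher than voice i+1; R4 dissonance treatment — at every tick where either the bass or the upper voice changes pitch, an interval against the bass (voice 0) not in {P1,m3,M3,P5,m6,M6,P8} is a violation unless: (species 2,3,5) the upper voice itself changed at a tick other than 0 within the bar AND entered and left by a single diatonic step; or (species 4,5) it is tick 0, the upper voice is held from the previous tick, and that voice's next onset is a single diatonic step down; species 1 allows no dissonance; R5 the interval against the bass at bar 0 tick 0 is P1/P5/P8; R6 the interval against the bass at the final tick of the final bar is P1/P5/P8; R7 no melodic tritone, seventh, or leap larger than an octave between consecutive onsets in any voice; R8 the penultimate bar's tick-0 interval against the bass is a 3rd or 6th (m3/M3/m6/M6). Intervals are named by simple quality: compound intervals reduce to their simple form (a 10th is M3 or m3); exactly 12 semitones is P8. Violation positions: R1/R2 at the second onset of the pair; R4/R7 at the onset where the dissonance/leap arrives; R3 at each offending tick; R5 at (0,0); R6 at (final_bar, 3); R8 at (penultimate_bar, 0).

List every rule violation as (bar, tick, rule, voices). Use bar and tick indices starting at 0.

bar 0: v0=F3 v1=F4 downbeat P8
bar 1: v0=E3 v1=E4 downbeat P8
bar 2: v0=D3 v1=C4 downbeat m7
bar 3: v0=E3 v1=C4 downbeat m6
bar 4: v0=D3 v1=F3 downbeat m3
bar 5: v0=E3 v1=C4 downbeat m6
bar 6: v0=F3 v1=F4 downbeat P8
  -> R1 @ bar 1 tick 0 v(0, 1): F3/F4 P8 -> E3/E4 P8 similar
  -> R4 @ bar 2 tick 0 v(0, 1): D3/C4 m7 untreated
  -> R2 @ bar 6 tick 0 v(0, 1): E3/C4 m6 -> F3/F4 P8 similar

(1, 0, R1, (0, 1))
(2, 0, R4, (0, 1))
(6, 0, R2, (0, 1))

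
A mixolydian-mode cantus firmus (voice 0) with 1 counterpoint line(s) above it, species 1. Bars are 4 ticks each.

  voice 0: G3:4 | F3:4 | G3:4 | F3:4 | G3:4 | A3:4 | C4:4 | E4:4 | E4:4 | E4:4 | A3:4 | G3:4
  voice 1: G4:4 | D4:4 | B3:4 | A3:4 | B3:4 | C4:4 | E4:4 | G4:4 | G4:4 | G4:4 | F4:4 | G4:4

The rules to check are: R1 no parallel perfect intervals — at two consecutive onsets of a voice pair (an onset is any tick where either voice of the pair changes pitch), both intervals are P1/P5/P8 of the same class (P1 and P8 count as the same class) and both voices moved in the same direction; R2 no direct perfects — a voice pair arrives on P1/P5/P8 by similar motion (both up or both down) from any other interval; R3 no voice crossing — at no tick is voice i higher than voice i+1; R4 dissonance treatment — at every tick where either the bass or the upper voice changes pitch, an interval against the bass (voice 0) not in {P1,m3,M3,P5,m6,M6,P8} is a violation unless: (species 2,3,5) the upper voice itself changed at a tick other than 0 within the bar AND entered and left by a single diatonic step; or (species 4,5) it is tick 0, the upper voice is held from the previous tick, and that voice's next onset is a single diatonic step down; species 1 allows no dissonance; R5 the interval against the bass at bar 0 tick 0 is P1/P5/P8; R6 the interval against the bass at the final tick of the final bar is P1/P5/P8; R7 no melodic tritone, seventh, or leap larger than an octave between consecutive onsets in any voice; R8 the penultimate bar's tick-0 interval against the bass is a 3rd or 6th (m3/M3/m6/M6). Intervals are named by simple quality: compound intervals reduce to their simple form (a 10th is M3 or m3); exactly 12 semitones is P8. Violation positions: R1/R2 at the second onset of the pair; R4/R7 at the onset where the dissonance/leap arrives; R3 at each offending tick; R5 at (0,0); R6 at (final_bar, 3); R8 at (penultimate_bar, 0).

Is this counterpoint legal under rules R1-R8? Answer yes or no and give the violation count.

bar 0: v0=G3 v1=G4 (P8)
bar 1: v0=F3 v1=D4 (M6)
bar 2: v0=G3 v1=B3 (M3)
bar 3: v0=F3 v1=A3 (M3)
bar 4: v0=G3 v1=B3 (M3)
bar 5: v0=A3 v1=C4 (m3)
bar 6: v0=C4 v1=E4 (M3)
bar 7: v0=E4 v1=G4 (m3)
bar 8: v0=E4 v1=G4 (m3)
bar 9: v0=E4 v1=G4 (m3)
bar 10: v0=A3 v1=F4 (m6)
bar 11: v0=G3 v1=G4 (P8)

Yes (0 violations)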